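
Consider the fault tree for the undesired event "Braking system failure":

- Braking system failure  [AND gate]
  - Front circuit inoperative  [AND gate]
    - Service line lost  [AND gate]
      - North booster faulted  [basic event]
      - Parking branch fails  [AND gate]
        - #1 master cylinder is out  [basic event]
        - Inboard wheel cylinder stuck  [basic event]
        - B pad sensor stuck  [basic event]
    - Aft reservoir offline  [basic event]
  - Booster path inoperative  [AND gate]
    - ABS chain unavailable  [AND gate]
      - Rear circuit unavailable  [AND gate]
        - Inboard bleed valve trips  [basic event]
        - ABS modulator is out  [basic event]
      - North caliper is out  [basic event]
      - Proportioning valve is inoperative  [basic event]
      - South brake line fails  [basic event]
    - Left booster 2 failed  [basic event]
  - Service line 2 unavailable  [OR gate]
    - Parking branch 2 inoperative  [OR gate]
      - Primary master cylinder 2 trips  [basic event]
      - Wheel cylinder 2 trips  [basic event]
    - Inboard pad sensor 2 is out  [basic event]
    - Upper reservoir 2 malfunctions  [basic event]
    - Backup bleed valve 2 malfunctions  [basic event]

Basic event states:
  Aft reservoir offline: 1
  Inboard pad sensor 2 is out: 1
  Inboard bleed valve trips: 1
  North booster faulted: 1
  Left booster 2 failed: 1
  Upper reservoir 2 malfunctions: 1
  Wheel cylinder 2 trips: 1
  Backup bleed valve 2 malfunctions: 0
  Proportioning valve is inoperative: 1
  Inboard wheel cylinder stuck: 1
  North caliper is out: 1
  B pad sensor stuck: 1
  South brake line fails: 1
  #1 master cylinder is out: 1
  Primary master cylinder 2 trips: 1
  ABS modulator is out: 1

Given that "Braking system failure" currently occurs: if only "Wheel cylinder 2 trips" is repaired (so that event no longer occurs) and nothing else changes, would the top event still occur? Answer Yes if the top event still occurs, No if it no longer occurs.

Yes

Counterfactual: set "Wheel cylinder 2 trips" to not occurred.
Parking branch fails [AND]: #1 master cylinder is out=occurs, Inboard wheel cylinder stuck=occurs, B pad sensor stuck=occurs → all inputs occur → occurs.
Service line lost [AND]: North booster faulted=occurs, Parking branch fails=occurs → all inputs occur → occurs.
Front circuit inoperative [AND]: Service line lost=occurs, Aft reservoir offline=occurs → all inputs occur → occurs.
Rear circuit unavailable [AND]: Inboard bleed valve trips=occurs, ABS modulator is out=occurs → all inputs occur → occurs.
ABS chain unavailable [AND]: Rear circuit unavailable=occurs, North caliper is out=occurs, Proportioning valve is inoperative=occurs, South brake line fails=occurs → all inputs occur → occurs.
Booster path inoperative [AND]: ABS chain unavailable=occurs, Left booster 2 failed=occurs → all inputs occur → occurs.
Parking branch 2 inoperative [OR]: Primary master cylinder 2 trips=occurs, Wheel cylinder 2 trips=not → at least one input occurs → occurs.
Service line 2 unavailable [OR]: Parking branch 2 inoperative=occurs, Inboard pad sensor 2 is out=occurs, Upper reservoir 2 malfunctions=occurs, Backup bleed valve 2 malfunctions=not → at least one input occurs → occurs.
Braking system failure [AND]: Front circuit inoperative=occurs, Booster path inoperative=occurs, Service line 2 unavailable=occurs → all inputs occur → occurs.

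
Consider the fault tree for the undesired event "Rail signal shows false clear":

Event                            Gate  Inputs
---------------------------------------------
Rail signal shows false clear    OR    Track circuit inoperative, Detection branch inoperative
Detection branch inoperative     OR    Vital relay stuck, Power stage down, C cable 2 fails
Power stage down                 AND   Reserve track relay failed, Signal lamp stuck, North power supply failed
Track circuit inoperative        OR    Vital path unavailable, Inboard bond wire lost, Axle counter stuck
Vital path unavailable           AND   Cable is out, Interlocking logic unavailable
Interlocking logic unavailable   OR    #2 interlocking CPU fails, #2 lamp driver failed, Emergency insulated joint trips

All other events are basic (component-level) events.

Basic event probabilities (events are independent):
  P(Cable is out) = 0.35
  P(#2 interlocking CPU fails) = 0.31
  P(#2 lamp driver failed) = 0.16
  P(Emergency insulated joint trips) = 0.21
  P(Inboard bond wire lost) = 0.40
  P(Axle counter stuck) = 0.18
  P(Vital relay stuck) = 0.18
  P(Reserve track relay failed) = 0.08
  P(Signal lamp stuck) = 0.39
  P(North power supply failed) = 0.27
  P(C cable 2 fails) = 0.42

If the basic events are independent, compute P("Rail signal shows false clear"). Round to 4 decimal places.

P(Interlocking logic unavailable) [OR] = 1 − (1−0.31) × (1−0.16) × (1−0.21) = 0.542116
P(Vital path unavailable) [AND] = 0.35 × 0.542116 = 0.189741
P(Track circuit inoperative) [OR] = 1 − (1−0.189741) × (1−0.40) × (1−0.18) = 0.601353
P(Power stage down) [AND] = 0.08 × 0.39 × 0.27 = 0.008424
P(Detection branch inoperative) [OR] = 1 − (1−0.18) × (1−0.008424) × (1−0.42) = 0.528406
P(Rail signal shows false clear) [OR] = 1 − (1−0.601353) × (1−0.528406) = 0.812000
Rounded to 4 decimal places: P(Rail signal shows false clear) ≈ 0.8120.

0.8120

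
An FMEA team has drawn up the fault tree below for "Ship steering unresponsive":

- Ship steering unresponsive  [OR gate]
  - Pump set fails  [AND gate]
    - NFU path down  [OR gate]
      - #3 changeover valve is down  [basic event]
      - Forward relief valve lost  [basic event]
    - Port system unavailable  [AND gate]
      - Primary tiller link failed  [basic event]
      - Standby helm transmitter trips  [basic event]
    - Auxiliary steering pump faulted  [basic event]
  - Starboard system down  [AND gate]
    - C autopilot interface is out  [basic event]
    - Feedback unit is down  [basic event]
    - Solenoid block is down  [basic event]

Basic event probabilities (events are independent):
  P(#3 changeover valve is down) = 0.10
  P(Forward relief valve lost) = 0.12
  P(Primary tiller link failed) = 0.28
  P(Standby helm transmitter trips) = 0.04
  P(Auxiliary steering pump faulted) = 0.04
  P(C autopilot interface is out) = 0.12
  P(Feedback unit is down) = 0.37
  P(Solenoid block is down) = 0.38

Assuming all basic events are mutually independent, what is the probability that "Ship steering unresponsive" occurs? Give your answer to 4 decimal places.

P(NFU path down) [OR] = 1 − (1−0.10) × (1−0.12) = 0.208000
P(Port system unavailable) [AND] = 0.28 × 0.04 = 0.011200
P(Pump set fails) [AND] = 0.208000 × 0.011200 × 0.04 = 0.000093
P(Starboard system down) [AND] = 0.12 × 0.37 × 0.38 = 0.016872
P(Ship steering unresponsive) [OR] = 1 − (1−0.000093) × (1−0.016872) = 0.016963
Rounded to 4 decimal places: P(Ship steering unresponsive) ≈ 0.0170.

0.0170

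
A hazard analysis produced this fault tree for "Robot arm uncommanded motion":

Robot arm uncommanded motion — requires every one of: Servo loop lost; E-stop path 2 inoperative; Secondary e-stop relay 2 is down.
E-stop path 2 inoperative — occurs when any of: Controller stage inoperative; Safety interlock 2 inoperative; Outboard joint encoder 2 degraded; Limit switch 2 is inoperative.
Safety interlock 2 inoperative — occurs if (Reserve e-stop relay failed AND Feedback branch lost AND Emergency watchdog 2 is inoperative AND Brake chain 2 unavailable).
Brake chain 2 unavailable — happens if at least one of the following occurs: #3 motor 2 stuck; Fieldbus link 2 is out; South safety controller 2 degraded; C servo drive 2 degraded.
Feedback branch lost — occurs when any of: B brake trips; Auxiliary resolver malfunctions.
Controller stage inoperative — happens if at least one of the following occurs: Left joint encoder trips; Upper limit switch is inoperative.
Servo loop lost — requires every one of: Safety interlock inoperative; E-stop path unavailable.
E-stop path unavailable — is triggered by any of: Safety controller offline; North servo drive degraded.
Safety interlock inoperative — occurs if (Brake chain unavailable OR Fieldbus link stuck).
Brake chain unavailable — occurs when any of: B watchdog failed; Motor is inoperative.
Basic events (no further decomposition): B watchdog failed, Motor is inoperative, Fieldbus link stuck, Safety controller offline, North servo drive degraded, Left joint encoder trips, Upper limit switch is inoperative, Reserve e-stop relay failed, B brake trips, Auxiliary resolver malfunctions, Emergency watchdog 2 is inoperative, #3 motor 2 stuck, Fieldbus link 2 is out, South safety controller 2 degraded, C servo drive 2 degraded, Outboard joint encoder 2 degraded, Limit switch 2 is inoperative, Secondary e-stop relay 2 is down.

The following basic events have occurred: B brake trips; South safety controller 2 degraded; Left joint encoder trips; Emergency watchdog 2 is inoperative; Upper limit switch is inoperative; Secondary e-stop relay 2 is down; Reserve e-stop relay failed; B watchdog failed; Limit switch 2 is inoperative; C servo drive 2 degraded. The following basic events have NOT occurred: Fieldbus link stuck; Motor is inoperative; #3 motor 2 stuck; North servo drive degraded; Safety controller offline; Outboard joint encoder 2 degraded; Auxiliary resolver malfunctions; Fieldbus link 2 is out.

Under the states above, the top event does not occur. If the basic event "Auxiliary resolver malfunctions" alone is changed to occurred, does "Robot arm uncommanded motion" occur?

No

Counterfactual: set "Auxiliary resolver malfunctions" to occurred.
Brake chain unavailable [OR]: B watchdog failed=occurs, Motor is inoperative=not → at least one input occurs → occurs.
Safety interlock inoperative [OR]: Brake chain unavailable=occurs, Fieldbus link stuck=not → at least one input occurs → occurs.
E-stop path unavailable [OR]: Safety controller offline=not, North servo drive degraded=not → no input occurs → does not occur.
Servo loop lost [AND]: Safety interlock inoperative=occurs, E-stop path unavailable=not → not all inputs occur → does not occur.
Controller stage inoperative [OR]: Left joint encoder trips=occurs, Upper limit switch is inoperative=occurs → at least one input occurs → occurs.
Feedback branch lost [OR]: B brake trips=occurs, Auxiliary resolver malfunctions=occurs → at least one input occurs → occurs.
Brake chain 2 unavailable [OR]: #3 motor 2 stuck=not, Fieldbus link 2 is out=not, South safety controller 2 degraded=occurs, C servo drive 2 degraded=occurs → at least one input occurs → occurs.
Safety interlock 2 inoperative [AND]: Reserve e-stop relay failed=occurs, Feedback branch lost=occurs, Emergency watchdog 2 is inoperative=occurs, Brake chain 2 unavailable=occurs → all inputs occur → occurs.
E-stop path 2 inoperative [OR]: Controller stage inoperative=occurs, Safety interlock 2 inoperative=occurs, Outboard joint encoder 2 degraded=not, Limit switch 2 is inoperative=occurs → at least one input occurs → occurs.
Robot arm uncommanded motion [AND]: Servo loop lost=not, E-stop path 2 inoperative=occurs, Secondary e-stop relay 2 is down=occurs → not all inputs occur → does not occur.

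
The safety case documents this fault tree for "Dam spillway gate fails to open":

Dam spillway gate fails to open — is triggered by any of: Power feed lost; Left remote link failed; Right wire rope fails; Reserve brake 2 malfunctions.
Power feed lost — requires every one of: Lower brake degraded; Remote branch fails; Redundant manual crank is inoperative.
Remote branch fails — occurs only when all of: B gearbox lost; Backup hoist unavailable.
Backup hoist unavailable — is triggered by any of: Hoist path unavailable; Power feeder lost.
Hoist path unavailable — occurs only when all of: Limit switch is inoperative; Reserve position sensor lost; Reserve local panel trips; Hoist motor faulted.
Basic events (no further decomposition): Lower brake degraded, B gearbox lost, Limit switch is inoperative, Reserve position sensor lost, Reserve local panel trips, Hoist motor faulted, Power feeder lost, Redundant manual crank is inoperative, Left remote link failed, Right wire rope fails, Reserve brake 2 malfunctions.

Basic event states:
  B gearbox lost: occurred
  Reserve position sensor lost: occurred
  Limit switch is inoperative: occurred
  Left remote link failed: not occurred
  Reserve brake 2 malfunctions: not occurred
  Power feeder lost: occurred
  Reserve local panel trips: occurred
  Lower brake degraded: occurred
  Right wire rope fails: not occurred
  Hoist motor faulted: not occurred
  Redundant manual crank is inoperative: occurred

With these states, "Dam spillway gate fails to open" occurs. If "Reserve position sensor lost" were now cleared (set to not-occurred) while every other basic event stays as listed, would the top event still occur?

Counterfactual: set "Reserve position sensor lost" to not occurred.
Hoist path unavailable [AND]: Limit switch is inoperative=occurs, Reserve position sensor lost=not, Reserve local panel trips=occurs, Hoist motor faulted=not → not all inputs occur → does not occur.
Backup hoist unavailable [OR]: Hoist path unavailable=not, Power feeder lost=occurs → at least one input occurs → occurs.
Remote branch fails [AND]: B gearbox lost=occurs, Backup hoist unavailable=occurs → all inputs occur → occurs.
Power feed lost [AND]: Lower brake degraded=occurs, Remote branch fails=occurs, Redundant manual crank is inoperative=occurs → all inputs occur → occurs.
Dam spillway gate fails to open [OR]: Power feed lost=occurs, Left remote link failed=not, Right wire rope fails=not, Reserve brake 2 malfunctions=not → at least one input occurs → occurs.

Yes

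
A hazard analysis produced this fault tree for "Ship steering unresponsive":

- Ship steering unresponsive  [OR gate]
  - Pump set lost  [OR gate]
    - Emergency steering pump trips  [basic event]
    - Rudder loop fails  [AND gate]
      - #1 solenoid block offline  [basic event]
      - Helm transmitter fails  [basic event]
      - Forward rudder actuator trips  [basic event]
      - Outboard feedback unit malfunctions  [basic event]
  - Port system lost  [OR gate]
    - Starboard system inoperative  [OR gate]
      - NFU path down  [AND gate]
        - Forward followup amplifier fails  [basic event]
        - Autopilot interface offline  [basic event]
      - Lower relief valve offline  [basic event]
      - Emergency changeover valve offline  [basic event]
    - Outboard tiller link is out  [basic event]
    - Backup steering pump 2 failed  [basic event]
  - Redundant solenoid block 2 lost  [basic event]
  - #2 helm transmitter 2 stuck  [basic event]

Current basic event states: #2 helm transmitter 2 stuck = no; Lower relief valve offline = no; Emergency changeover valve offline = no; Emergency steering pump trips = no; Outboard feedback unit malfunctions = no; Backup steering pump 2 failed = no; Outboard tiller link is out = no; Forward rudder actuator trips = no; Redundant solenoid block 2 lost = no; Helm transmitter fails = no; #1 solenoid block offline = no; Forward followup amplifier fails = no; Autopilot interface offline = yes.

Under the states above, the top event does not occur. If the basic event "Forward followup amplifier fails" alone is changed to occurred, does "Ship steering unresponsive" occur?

Counterfactual: set "Forward followup amplifier fails" to occurred.
Rudder loop fails [AND]: #1 solenoid block offline=not, Helm transmitter fails=not, Forward rudder actuator trips=not, Outboard feedback unit malfunctions=not → not all inputs occur → does not occur.
Pump set lost [OR]: Emergency steering pump trips=not, Rudder loop fails=not → no input occurs → does not occur.
NFU path down [AND]: Forward followup amplifier fails=occurs, Autopilot interface offline=occurs → all inputs occur → occurs.
Starboard system inoperative [OR]: NFU path down=occurs, Lower relief valve offline=not, Emergency changeover valve offline=not → at least one input occurs → occurs.
Port system lost [OR]: Starboard system inoperative=occurs, Outboard tiller link is out=not, Backup steering pump 2 failed=not → at least one input occurs → occurs.
Ship steering unresponsive [OR]: Pump set lost=not, Port system lost=occurs, Redundant solenoid block 2 lost=not, #2 helm transmitter 2 stuck=not → at least one input occurs → occurs.

Yes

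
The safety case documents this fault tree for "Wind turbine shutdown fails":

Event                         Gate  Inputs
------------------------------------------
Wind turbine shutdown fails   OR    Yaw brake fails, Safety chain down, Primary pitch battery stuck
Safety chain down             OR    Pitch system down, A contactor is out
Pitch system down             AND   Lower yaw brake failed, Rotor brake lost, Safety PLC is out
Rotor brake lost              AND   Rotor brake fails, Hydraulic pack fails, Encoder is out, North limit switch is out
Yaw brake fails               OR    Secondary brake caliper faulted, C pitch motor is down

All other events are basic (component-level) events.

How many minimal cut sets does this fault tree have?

5

Yaw brake fails [OR]: union of children's cut sets → 2 cut set(s).
Rotor brake lost [AND]: one cut set from each child combined → 1 × 1 × 1 × 1 = 1 cut set(s).
Pitch system down [AND]: one cut set from each child combined → 1 × 1 × 1 = 1 cut set(s).
Safety chain down [OR]: union of children's cut sets → 2 cut set(s).
Wind turbine shutdown fails [OR]: union of children's cut sets → 5 cut set(s).
Minimal cut sets: {Secondary brake caliper faulted}; {C pitch motor is down}; {Encoder is out, Hydraulic pack fails, Lower yaw brake failed, North limit switch is out, Rotor brake fails, Safety PLC is out}; {A contactor is out}; {Primary pitch battery stuck}.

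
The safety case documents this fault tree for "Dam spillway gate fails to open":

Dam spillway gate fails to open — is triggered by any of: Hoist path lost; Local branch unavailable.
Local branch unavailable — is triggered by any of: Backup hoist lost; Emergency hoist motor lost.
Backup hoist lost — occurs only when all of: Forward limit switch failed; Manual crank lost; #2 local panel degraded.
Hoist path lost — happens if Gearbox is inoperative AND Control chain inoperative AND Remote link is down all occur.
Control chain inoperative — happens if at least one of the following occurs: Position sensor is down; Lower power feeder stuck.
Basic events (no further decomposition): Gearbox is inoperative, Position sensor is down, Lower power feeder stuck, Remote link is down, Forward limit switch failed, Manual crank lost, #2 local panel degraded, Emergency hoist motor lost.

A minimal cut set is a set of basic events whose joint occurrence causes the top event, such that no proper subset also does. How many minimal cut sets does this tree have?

4

Control chain inoperative [OR]: union of children's cut sets → 2 cut set(s).
Hoist path lost [AND]: one cut set from each child combined → 1 × 2 × 1 = 2 cut set(s).
Backup hoist lost [AND]: one cut set from each child combined → 1 × 1 × 1 = 1 cut set(s).
Local branch unavailable [OR]: union of children's cut sets → 2 cut set(s).
Dam spillway gate fails to open [OR]: union of children's cut sets → 4 cut set(s).
Minimal cut sets: {Gearbox is inoperative, Position sensor is down, Remote link is down}; {Gearbox is inoperative, Lower power feeder stuck, Remote link is down}; {#2 local panel degraded, Forward limit switch failed, Manual crank lost}; {Emergency hoist motor lost}.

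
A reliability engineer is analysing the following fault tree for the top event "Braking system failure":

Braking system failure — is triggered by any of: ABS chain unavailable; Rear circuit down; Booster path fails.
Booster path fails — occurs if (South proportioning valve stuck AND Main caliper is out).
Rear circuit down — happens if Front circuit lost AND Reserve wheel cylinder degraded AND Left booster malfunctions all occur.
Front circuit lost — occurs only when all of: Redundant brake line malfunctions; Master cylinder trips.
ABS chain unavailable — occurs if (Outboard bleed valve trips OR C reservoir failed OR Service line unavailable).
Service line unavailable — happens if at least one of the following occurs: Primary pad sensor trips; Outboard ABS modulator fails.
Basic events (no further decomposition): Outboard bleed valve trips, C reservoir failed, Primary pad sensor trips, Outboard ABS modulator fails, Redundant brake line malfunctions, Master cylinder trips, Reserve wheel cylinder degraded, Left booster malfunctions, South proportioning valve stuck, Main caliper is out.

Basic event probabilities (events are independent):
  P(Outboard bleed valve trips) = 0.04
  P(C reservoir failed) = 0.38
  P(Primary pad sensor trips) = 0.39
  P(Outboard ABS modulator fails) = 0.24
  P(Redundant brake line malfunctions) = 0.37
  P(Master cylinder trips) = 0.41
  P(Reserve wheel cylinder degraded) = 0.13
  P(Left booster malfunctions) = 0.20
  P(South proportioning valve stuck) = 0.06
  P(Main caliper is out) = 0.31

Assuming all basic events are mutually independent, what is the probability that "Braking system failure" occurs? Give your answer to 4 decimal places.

P(Service line unavailable) [OR] = 1 − (1−0.39) × (1−0.24) = 0.536400
P(ABS chain unavailable) [OR] = 1 − (1−0.04) × (1−0.38) × (1−0.536400) = 0.724065
P(Front circuit lost) [AND] = 0.37 × 0.41 = 0.151700
P(Rear circuit down) [AND] = 0.151700 × 0.13 × 0.20 = 0.003944
P(Booster path fails) [AND] = 0.06 × 0.31 = 0.018600
P(Braking system failure) [OR] = 1 − (1−0.724065) × (1−0.003944) × (1−0.018600) = 0.730265
Rounded to 4 decimal places: P(Braking system failure) ≈ 0.7303.

0.7303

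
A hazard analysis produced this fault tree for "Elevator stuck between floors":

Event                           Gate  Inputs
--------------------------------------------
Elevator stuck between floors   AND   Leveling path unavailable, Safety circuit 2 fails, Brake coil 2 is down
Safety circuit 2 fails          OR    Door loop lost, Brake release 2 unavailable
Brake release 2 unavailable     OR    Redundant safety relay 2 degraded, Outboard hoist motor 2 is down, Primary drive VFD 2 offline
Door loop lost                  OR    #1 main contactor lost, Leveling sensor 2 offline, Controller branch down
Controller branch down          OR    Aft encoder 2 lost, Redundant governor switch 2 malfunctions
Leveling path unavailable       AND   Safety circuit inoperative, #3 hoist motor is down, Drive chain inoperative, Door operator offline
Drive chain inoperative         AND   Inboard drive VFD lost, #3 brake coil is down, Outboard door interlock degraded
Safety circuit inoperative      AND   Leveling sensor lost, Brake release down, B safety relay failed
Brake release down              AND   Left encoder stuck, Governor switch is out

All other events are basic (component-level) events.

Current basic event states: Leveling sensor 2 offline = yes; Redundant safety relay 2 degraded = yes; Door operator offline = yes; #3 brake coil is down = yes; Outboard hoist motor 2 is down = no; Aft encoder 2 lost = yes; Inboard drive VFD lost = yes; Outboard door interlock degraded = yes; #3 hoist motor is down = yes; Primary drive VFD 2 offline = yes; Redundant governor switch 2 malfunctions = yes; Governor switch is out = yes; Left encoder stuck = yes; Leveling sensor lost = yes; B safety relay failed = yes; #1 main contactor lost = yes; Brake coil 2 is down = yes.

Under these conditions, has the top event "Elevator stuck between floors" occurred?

Brake release down [AND]: Left encoder stuck=occurs, Governor switch is out=occurs → all inputs occur → occurs.
Safety circuit inoperative [AND]: Leveling sensor lost=occurs, Brake release down=occurs, B safety relay failed=occurs → all inputs occur → occurs.
Drive chain inoperative [AND]: Inboard drive VFD lost=occurs, #3 brake coil is down=occurs, Outboard door interlock degraded=occurs → all inputs occur → occurs.
Leveling path unavailable [AND]: Safety circuit inoperative=occurs, #3 hoist motor is down=occurs, Drive chain inoperative=occurs, Door operator offline=occurs → all inputs occur → occurs.
Controller branch down [OR]: Aft encoder 2 lost=occurs, Redundant governor switch 2 malfunctions=occurs → at least one input occurs → occurs.
Door loop lost [OR]: #1 main contactor lost=occurs, Leveling sensor 2 offline=occurs, Controller branch down=occurs → at least one input occurs → occurs.
Brake release 2 unavailable [OR]: Redundant safety relay 2 degraded=occurs, Outboard hoist motor 2 is down=not, Primary drive VFD 2 offline=occurs → at least one input occurs → occurs.
Safety circuit 2 fails [OR]: Door loop lost=occurs, Brake release 2 unavailable=occurs → at least one input occurs → occurs.
Elevator stuck between floors [AND]: Leveling path unavailable=occurs, Safety circuit 2 fails=occurs, Brake coil 2 is down=occurs → all inputs occur → occurs.

Yes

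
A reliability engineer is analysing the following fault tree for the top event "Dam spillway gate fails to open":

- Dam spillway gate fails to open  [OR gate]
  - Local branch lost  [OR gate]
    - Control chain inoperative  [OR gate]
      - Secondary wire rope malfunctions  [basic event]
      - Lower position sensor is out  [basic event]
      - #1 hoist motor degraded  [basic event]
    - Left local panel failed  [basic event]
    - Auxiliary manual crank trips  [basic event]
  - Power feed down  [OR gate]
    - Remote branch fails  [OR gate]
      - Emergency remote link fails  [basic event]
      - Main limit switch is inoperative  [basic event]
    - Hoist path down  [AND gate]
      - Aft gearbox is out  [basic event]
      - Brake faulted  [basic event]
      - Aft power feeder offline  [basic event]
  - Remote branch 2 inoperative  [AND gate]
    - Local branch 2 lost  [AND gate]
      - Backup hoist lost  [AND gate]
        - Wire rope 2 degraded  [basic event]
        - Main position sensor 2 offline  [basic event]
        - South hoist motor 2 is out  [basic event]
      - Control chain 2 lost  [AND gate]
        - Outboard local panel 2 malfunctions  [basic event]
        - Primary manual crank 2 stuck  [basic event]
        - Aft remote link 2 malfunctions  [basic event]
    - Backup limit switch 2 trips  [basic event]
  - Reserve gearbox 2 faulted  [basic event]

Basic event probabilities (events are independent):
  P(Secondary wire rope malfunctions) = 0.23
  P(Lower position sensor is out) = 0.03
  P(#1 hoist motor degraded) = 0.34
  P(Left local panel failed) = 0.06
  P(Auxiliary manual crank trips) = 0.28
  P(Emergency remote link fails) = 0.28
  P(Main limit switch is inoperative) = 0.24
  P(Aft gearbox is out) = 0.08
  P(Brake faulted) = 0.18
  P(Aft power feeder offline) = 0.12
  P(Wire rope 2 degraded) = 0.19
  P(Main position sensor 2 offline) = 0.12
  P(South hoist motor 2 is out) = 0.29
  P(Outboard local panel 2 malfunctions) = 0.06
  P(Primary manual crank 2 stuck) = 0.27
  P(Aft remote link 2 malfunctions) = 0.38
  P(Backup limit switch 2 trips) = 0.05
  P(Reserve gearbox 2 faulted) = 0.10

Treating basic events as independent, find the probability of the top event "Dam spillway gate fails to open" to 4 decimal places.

0.8360

P(Control chain inoperative) [OR] = 1 − (1−0.23) × (1−0.03) × (1−0.34) = 0.507046
P(Local branch lost) [OR] = 1 − (1−0.507046) × (1−0.06) × (1−0.28) = 0.666369
P(Remote branch fails) [OR] = 1 − (1−0.28) × (1−0.24) = 0.452800
P(Hoist path down) [AND] = 0.08 × 0.18 × 0.12 = 0.001728
P(Power feed down) [OR] = 1 − (1−0.452800) × (1−0.001728) = 0.453746
P(Backup hoist lost) [AND] = 0.19 × 0.12 × 0.29 = 0.006612
P(Control chain 2 lost) [AND] = 0.06 × 0.27 × 0.38 = 0.006156
P(Local branch 2 lost) [AND] = 0.006612 × 0.006156 = 0.000041
P(Remote branch 2 inoperative) [AND] = 0.000041 × 0.05 = 0.000002
P(Dam spillway gate fails to open) [OR] = 1 − (1−0.666369) × (1−0.453746) × (1−0.000002) × (1−0.10) = 0.835978
Rounded to 4 decimal places: P(Dam spillway gate fails to open) ≈ 0.8360.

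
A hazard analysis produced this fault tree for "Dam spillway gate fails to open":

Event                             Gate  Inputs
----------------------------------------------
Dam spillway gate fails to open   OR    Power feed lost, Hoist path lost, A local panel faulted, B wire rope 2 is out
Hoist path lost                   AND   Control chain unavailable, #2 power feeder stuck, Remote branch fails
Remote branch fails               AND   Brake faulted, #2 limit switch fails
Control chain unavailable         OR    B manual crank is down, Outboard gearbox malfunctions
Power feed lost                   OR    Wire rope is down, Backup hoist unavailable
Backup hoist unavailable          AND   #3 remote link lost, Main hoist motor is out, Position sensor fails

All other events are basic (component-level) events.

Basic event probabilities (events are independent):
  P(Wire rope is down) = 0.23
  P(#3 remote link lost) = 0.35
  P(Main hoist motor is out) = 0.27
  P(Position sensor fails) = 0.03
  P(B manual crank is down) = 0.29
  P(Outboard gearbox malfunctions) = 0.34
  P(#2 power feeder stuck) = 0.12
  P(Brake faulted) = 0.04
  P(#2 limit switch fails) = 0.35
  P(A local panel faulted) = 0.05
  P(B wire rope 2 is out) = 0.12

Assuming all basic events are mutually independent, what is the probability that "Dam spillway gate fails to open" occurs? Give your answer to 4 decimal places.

0.3587

P(Backup hoist unavailable) [AND] = 0.35 × 0.27 × 0.03 = 0.002835
P(Power feed lost) [OR] = 1 − (1−0.23) × (1−0.002835) = 0.232183
P(Control chain unavailable) [OR] = 1 − (1−0.29) × (1−0.34) = 0.531400
P(Remote branch fails) [AND] = 0.04 × 0.35 = 0.014000
P(Hoist path lost) [AND] = 0.531400 × 0.12 × 0.014000 = 0.000893
P(Dam spillway gate fails to open) [OR] = 1 − (1−0.232183) × (1−0.000893) × (1−0.05) × (1−0.12) = 0.358678
Rounded to 4 decimal places: P(Dam spillway gate fails to open) ≈ 0.3587.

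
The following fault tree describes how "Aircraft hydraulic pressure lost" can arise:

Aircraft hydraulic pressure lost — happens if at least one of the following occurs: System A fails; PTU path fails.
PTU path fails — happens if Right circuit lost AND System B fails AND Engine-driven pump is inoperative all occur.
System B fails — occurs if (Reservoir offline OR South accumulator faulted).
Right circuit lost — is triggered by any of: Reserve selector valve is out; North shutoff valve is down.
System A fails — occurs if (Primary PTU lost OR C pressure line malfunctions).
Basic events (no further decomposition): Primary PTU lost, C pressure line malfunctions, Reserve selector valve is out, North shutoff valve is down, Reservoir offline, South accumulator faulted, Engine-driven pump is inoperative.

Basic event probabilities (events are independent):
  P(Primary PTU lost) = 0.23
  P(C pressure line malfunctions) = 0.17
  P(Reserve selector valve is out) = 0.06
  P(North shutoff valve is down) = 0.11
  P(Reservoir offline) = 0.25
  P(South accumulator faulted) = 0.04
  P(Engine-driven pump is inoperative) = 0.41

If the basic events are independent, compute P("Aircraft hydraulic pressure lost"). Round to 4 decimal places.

0.3729

P(System A fails) [OR] = 1 − (1−0.23) × (1−0.17) = 0.360900
P(Right circuit lost) [OR] = 1 − (1−0.06) × (1−0.11) = 0.163400
P(System B fails) [OR] = 1 − (1−0.25) × (1−0.04) = 0.280000
P(PTU path fails) [AND] = 0.163400 × 0.280000 × 0.41 = 0.018758
P(Aircraft hydraulic pressure lost) [OR] = 1 − (1−0.360900) × (1−0.018758) = 0.372888
Rounded to 4 decimal places: P(Aircraft hydraulic pressure lost) ≈ 0.3729.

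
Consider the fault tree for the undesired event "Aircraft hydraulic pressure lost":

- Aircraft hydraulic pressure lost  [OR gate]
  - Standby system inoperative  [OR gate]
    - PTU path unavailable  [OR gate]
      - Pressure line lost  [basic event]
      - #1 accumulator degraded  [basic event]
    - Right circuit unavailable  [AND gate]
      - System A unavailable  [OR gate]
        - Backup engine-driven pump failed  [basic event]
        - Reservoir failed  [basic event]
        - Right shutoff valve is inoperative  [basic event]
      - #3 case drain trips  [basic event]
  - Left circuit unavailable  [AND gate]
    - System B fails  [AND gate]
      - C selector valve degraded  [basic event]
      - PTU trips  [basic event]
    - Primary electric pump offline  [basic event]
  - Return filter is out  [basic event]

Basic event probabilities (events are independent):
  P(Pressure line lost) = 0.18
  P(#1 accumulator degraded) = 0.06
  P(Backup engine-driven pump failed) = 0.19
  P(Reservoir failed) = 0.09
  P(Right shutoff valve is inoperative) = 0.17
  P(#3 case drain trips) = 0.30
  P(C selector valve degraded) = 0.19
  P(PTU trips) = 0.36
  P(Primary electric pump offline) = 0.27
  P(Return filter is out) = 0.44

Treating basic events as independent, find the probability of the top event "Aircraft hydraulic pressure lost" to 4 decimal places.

0.6257

P(PTU path unavailable) [OR] = 1 − (1−0.18) × (1−0.06) = 0.229200
P(System A unavailable) [OR] = 1 − (1−0.19) × (1−0.09) × (1−0.17) = 0.388207
P(Right circuit unavailable) [AND] = 0.388207 × 0.30 = 0.116462
P(Standby system inoperative) [OR] = 1 − (1−0.229200) × (1−0.116462) = 0.318969
P(System B fails) [AND] = 0.19 × 0.36 = 0.068400
P(Left circuit unavailable) [AND] = 0.068400 × 0.27 = 0.018468
P(Aircraft hydraulic pressure lost) [OR] = 1 − (1−0.318969) × (1−0.018468) × (1−0.44) = 0.625666
Rounded to 4 decimal places: P(Aircraft hydraulic pressure lost) ≈ 0.6257.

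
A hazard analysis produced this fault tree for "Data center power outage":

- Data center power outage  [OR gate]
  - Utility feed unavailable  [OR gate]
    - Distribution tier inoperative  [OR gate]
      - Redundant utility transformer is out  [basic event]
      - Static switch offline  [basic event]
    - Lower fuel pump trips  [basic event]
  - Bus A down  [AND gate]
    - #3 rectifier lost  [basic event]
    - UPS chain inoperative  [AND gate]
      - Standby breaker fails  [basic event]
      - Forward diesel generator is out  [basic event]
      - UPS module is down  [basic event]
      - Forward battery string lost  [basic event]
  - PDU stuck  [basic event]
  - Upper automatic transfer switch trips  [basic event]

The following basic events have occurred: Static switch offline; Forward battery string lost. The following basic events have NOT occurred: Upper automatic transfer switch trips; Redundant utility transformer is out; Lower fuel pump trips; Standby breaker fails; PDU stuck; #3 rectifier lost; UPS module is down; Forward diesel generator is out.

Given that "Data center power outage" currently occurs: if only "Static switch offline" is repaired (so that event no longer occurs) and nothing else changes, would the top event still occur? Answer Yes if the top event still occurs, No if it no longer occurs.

Counterfactual: set "Static switch offline" to not occurred.
Distribution tier inoperative [OR]: Redundant utility transformer is out=not, Static switch offline=not → no input occurs → does not occur.
Utility feed unavailable [OR]: Distribution tier inoperative=not, Lower fuel pump trips=not → no input occurs → does not occur.
UPS chain inoperative [AND]: Standby breaker fails=not, Forward diesel generator is out=not, UPS module is down=not, Forward battery string lost=occurs → not all inputs occur → does not occur.
Bus A down [AND]: #3 rectifier lost=not, UPS chain inoperative=not → not all inputs occur → does not occur.
Data center power outage [OR]: Utility feed unavailable=not, Bus A down=not, PDU stuck=not, Upper automatic transfer switch trips=not → no input occurs → does not occur.

No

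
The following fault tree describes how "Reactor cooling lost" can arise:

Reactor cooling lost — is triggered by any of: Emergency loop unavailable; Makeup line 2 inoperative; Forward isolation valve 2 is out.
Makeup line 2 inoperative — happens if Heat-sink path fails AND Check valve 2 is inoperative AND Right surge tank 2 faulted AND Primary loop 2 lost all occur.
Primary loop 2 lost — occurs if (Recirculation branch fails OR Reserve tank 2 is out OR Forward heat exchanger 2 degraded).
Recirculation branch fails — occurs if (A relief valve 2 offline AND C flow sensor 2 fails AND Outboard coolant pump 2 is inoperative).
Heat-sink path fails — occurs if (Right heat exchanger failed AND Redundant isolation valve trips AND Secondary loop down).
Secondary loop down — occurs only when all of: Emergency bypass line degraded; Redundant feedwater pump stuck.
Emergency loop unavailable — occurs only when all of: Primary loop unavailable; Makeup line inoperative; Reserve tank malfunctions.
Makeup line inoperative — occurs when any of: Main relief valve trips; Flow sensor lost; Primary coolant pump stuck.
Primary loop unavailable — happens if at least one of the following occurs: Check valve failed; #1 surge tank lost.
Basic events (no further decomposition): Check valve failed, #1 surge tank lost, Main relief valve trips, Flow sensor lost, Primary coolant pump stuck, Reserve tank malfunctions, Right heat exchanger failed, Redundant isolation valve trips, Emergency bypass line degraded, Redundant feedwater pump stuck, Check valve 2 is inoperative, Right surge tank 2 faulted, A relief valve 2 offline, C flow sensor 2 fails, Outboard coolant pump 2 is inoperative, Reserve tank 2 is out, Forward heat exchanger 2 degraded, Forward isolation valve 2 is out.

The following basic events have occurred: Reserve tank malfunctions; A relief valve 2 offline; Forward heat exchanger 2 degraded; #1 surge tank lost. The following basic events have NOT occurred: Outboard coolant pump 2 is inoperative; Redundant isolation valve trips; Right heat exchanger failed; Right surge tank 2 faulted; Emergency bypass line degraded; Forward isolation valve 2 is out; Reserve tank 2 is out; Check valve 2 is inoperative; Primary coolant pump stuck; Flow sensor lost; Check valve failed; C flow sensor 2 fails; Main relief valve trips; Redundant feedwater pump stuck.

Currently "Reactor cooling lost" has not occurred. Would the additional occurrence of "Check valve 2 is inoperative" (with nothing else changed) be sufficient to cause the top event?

Counterfactual: set "Check valve 2 is inoperative" to occurred.
Primary loop unavailable [OR]: Check valve failed=not, #1 surge tank lost=occurs → at least one input occurs → occurs.
Makeup line inoperative [OR]: Main relief valve trips=not, Flow sensor lost=not, Primary coolant pump stuck=not → no input occurs → does not occur.
Emergency loop unavailable [AND]: Primary loop unavailable=occurs, Makeup line inoperative=not, Reserve tank malfunctions=occurs → not all inputs occur → does not occur.
Secondary loop down [AND]: Emergency bypass line degraded=not, Redundant feedwater pump stuck=not → not all inputs occur → does not occur.
Heat-sink path fails [AND]: Right heat exchanger failed=not, Redundant isolation valve trips=not, Secondary loop down=not → not all inputs occur → does not occur.
Recirculation branch fails [AND]: A relief valve 2 offline=occurs, C flow sensor 2 fails=not, Outboard coolant pump 2 is inoperative=not → not all inputs occur → does not occur.
Primary loop 2 lost [OR]: Recirculation branch fails=not, Reserve tank 2 is out=not, Forward heat exchanger 2 degraded=occurs → at least one input occurs → occurs.
Makeup line 2 inoperative [AND]: Heat-sink path fails=not, Check valve 2 is inoperative=occurs, Right surge tank 2 faulted=not, Primary loop 2 lost=occurs → not all inputs occur → does not occur.
Reactor cooling lost [OR]: Emergency loop unavailable=not, Makeup line 2 inoperative=not, Forward isolation valve 2 is out=not → no input occurs → does not occur.

No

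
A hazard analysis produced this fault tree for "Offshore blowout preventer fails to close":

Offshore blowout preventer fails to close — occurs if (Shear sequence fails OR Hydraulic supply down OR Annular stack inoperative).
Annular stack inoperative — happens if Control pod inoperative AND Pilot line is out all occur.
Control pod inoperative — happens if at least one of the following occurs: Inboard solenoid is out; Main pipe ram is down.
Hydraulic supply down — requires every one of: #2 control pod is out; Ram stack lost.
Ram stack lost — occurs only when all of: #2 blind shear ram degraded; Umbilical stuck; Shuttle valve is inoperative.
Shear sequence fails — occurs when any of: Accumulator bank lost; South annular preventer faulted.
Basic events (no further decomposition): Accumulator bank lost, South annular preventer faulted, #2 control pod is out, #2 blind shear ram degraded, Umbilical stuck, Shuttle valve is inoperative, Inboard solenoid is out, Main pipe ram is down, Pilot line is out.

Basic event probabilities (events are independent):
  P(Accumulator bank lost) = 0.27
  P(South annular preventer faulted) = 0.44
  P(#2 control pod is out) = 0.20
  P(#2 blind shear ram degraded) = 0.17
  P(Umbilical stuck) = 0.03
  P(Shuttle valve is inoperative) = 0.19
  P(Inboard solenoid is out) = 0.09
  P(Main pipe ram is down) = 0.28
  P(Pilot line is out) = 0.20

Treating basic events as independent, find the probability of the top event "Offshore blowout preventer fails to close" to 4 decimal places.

P(Shear sequence fails) [OR] = 1 − (1−0.27) × (1−0.44) = 0.591200
P(Ram stack lost) [AND] = 0.17 × 0.03 × 0.19 = 0.000969
P(Hydraulic supply down) [AND] = 0.20 × 0.000969 = 0.000194
P(Control pod inoperative) [OR] = 1 − (1−0.09) × (1−0.28) = 0.344800
P(Annular stack inoperative) [AND] = 0.344800 × 0.20 = 0.068960
P(Offshore blowout preventer fails to close) [OR] = 1 − (1−0.591200) × (1−0.000194) × (1−0.068960) = 0.619465
Rounded to 4 decimal places: P(Offshore blowout preventer fails to close) ≈ 0.6195.

0.6195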